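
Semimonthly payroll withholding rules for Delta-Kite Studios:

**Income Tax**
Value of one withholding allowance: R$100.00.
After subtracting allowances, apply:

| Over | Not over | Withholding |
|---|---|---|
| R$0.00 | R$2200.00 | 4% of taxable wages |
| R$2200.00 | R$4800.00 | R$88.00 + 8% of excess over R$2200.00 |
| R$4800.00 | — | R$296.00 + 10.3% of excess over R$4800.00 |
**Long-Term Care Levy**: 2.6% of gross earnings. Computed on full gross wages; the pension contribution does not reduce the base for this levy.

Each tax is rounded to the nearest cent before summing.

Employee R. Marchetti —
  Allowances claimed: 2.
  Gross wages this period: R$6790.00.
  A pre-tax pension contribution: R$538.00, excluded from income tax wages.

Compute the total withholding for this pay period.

R$601.50

Income Tax: taxable = R$6790.00 − R$538.00 − 2×R$100.00 = R$6052.00
  R$296.00 + 10.3% × (R$6052.00 − R$4800.00) = R$296.00 + 10.3% × R$1252.00 = R$424.96
Long-Term Care Levy: 2.6% × R$6790.00 = R$176.54
Total: R$424.96 + R$176.54 = R$601.50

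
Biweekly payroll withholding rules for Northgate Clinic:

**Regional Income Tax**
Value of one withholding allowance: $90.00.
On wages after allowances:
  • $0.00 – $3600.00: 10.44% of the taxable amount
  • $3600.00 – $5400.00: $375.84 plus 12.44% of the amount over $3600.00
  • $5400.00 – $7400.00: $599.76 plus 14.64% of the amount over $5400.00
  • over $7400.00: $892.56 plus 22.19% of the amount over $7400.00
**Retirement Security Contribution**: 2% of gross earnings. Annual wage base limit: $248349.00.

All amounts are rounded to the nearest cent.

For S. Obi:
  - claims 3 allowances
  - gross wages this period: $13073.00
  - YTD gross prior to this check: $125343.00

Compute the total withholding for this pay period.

Regional Income Tax: taxable = $13073.00 − 3×$90.00 = $12803.00
  $892.56 + 22.19% × ($12803.00 − $7400.00) = $892.56 + 22.19% × $5403.00 = $2091.49
Retirement Security Contribution: 2% × $13073.00 = $261.46
Total: $2091.49 + $261.46 = $2352.95

$2352.95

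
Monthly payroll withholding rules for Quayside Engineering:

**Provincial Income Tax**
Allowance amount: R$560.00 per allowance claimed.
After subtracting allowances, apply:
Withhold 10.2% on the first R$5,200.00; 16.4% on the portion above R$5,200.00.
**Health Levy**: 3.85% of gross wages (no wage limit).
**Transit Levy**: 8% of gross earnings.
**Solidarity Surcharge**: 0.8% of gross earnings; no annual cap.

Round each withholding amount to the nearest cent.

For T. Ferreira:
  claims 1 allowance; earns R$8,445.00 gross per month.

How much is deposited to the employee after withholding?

R$6,405.97

Provincial Income Tax: taxable = R$8,445.00 − 1×R$560.00 = R$7,885.00
  R$530.40 + 16.4% × (R$7,885.00 − R$5,200.00) = R$530.40 + 16.4% × R$2,685.00 = R$970.74
Health Levy: 3.85% × R$8,445.00 = R$325.13
Transit Levy: 8% × R$8,445.00 = R$675.60
Solidarity Surcharge: 0.8% × R$8,445.00 = R$67.56
Total withheld: R$970.74 + R$325.13 + R$675.60 + R$67.56 = R$2,039.03
Net pay: R$8,445.00 − R$2,039.03 = R$6,405.97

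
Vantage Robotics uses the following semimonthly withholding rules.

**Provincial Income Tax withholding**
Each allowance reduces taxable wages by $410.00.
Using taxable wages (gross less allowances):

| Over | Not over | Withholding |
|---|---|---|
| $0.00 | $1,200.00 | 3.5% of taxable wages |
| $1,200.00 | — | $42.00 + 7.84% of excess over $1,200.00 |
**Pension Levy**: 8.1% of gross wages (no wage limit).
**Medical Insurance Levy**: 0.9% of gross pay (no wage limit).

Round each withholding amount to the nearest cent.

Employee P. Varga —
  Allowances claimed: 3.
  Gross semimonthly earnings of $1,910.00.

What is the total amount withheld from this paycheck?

$195.70

Provincial Income Tax: taxable = $1,910.00 − 3×$410.00 = $680.00
  3.5% × $680.00 = $23.80
Pension Levy: 8.1% × $1,910.00 = $154.71
Medical Insurance Levy: 0.9% × $1,910.00 = $17.19
Total: $23.80 + $154.71 + $17.19 = $195.70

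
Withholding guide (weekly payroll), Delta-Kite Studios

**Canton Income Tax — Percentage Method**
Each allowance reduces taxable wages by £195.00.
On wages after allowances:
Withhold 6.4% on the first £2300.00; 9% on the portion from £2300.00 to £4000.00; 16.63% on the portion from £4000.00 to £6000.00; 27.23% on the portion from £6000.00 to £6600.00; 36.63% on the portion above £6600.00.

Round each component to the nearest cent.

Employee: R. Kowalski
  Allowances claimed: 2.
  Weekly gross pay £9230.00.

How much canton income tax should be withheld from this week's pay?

Canton Income Tax: taxable = £9230.00 − 2×£195.00 = £8840.00
  £796.18 + 36.63% × (£8840.00 − £6600.00) = £796.18 + 36.63% × £2240.00 = £1616.69

£1616.69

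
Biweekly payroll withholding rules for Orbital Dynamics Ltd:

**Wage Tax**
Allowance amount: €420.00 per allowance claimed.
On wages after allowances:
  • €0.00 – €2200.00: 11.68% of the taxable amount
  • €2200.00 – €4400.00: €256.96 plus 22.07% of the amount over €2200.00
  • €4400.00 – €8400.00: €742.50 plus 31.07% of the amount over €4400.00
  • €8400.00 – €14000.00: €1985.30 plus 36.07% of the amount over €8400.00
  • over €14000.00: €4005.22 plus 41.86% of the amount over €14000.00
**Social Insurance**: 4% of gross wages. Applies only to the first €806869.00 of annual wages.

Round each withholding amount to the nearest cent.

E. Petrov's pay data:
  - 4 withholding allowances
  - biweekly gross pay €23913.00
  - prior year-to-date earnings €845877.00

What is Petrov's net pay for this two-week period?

€16461.45

Wage Tax: taxable = €23913.00 − 4×€420.00 = €22233.00
  €4005.22 + 41.86% × (€22233.00 − €14000.00) = €4005.22 + 41.86% × €8233.00 = €7451.55
Social Insurance: YTD €845877.00 ≥ cap €806869.00 → €0.00
Total withheld: €7451.55 + €0.00 = €7451.55
Net pay: €23913.00 − €7451.55 = €16461.45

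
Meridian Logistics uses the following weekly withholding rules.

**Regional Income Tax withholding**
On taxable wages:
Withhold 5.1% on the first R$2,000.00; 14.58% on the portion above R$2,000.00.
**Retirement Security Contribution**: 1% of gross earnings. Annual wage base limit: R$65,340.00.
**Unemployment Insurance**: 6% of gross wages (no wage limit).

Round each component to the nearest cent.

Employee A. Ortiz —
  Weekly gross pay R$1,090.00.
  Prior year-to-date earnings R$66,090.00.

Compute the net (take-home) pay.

Regional Income Tax: taxable = R$1,090.00
  5.1% × R$1,090.00 = R$55.59
Retirement Security Contribution: YTD R$66,090.00 ≥ cap R$65,340.00 → R$0.00
Unemployment Insurance: 6% × R$1,090.00 = R$65.40
Total withheld: R$55.59 + R$0.00 + R$65.40 = R$120.99
Net pay: R$1,090.00 − R$120.99 = R$969.01

R$969.01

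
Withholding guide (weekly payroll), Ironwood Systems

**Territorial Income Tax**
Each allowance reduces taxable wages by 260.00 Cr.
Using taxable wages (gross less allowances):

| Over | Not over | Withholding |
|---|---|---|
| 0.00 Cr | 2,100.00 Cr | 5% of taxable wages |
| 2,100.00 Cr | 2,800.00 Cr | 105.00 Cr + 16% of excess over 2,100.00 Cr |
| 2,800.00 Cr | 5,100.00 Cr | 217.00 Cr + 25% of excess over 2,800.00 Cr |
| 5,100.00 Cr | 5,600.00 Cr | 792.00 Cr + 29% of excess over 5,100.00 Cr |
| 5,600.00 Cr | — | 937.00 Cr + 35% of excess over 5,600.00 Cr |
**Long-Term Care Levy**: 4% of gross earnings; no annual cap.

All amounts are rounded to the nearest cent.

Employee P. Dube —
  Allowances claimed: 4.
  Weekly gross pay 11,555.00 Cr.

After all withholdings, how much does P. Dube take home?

8,435.55 Cr

Territorial Income Tax: taxable = 11,555.00 Cr − 4×260.00 Cr = 10,515.00 Cr
  937.00 Cr + 35% × (10,515.00 Cr − 5,600.00 Cr) = 937.00 Cr + 35% × 4,915.00 Cr = 2,657.25 Cr
Long-Term Care Levy: 4% × 11,555.00 Cr = 462.20 Cr
Total withheld: 2,657.25 Cr + 462.20 Cr = 3,119.45 Cr
Net pay: 11,555.00 Cr − 3,119.45 Cr = 8,435.55 Cr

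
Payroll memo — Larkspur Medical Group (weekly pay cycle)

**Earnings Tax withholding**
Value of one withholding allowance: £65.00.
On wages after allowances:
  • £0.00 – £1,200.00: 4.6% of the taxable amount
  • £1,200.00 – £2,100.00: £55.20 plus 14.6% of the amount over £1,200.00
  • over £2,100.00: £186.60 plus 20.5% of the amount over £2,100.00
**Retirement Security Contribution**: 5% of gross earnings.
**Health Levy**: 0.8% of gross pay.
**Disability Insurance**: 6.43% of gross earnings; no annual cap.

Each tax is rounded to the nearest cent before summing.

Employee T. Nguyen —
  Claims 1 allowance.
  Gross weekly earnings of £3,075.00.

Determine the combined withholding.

Earnings Tax: taxable = £3,075.00 − 1×£65.00 = £3,010.00
  £186.60 + 20.5% × (£3,010.00 − £2,100.00) = £186.60 + 20.5% × £910.00 = £373.15
Retirement Security Contribution: 5% × £3,075.00 = £153.75
Health Levy: 0.8% × £3,075.00 = £24.60
Disability Insurance: 6.43% × £3,075.00 = £197.72
Total: £373.15 + £153.75 + £24.60 + £197.72 = £749.22

£749.22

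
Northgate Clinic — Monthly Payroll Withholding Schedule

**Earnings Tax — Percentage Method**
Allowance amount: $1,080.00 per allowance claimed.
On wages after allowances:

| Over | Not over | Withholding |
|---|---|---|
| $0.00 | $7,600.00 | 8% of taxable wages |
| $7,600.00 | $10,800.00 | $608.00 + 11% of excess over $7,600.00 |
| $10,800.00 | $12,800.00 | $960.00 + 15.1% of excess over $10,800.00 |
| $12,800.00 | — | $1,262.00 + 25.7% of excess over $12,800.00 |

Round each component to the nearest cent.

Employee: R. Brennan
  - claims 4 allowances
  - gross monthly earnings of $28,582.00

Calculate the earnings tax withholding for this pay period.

Earnings Tax: taxable = $28,582.00 − 4×$1,080.00 = $24,262.00
  $1,262.00 + 25.7% × ($24,262.00 − $12,800.00) = $1,262.00 + 25.7% × $11,462.00 = $4,207.73

$4,207.73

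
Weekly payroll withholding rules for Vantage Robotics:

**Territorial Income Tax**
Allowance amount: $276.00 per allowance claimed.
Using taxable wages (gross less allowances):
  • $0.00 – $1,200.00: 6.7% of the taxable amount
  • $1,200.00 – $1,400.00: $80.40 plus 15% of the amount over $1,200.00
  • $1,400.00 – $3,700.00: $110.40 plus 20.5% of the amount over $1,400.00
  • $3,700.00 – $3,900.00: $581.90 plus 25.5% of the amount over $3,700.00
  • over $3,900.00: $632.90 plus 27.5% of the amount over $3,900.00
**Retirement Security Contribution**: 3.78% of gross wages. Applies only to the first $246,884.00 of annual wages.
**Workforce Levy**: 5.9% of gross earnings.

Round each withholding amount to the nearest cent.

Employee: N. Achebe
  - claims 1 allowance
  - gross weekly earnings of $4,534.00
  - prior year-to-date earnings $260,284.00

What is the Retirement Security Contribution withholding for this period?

Retirement Security Contribution: YTD $260,284.00 ≥ cap $246,884.00 → $0.00

$0.00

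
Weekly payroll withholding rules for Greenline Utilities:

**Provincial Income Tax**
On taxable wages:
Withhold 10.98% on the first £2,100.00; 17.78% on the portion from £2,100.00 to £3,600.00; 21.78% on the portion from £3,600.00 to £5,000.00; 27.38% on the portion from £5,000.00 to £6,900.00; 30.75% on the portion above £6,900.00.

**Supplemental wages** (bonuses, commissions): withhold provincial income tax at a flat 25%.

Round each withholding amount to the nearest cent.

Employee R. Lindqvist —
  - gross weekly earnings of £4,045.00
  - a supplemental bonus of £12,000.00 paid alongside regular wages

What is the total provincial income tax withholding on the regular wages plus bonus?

£3,594.20

Provincial Income Tax: taxable = £4,045.00
  £497.28 + 21.78% × (£4,045.00 − £3,600.00) = £497.28 + 21.78% × £445.00 = £594.20
Supplemental (25% flat on bonus): 25% × £12,000.00 = £3,000.00
Total provincial income tax: £594.20 + £3,000.00 = £3,594.20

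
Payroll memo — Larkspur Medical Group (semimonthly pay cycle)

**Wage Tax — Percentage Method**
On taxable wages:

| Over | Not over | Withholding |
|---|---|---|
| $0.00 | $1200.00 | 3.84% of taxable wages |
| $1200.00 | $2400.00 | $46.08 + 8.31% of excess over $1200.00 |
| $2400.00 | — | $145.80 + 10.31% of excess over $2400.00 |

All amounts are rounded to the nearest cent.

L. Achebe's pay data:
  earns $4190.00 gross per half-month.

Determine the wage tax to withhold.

$330.35

Wage Tax: taxable = $4190.00
  $145.80 + 10.31% × ($4190.00 − $2400.00) = $145.80 + 10.31% × $1790.00 = $330.35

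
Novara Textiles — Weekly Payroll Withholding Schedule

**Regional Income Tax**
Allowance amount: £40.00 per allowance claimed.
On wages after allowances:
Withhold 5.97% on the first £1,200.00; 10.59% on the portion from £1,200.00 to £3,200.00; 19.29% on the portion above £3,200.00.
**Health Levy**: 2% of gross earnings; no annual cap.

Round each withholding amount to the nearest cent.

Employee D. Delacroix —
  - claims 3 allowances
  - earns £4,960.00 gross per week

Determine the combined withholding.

£699.00

Regional Income Tax: taxable = £4,960.00 − 3×£40.00 = £4,840.00
  £283.44 + 19.29% × (£4,840.00 − £3,200.00) = £283.44 + 19.29% × £1,640.00 = £599.80
Health Levy: 2% × £4,960.00 = £99.20
Total: £599.80 + £99.20 = £699.00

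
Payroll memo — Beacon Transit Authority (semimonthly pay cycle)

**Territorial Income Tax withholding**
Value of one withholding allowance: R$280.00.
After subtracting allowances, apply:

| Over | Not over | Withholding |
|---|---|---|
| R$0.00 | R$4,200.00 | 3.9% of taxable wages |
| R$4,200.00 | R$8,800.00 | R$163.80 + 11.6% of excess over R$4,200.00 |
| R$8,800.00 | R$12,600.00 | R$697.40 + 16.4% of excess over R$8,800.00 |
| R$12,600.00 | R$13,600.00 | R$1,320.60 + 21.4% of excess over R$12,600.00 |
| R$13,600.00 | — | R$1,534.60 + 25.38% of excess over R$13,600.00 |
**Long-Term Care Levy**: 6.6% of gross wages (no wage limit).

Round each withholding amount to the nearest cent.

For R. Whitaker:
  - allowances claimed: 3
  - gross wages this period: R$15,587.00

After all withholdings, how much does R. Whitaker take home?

R$12,732.55

Territorial Income Tax: taxable = R$15,587.00 − 3×R$280.00 = R$14,747.00
  R$1,534.60 + 25.38% × (R$14,747.00 − R$13,600.00) = R$1,534.60 + 25.38% × R$1,147.00 = R$1,825.71
Long-Term Care Levy: 6.6% × R$15,587.00 = R$1,028.74
Total withheld: R$1,825.71 + R$1,028.74 = R$2,854.45
Net pay: R$15,587.00 − R$2,854.45 = R$12,732.55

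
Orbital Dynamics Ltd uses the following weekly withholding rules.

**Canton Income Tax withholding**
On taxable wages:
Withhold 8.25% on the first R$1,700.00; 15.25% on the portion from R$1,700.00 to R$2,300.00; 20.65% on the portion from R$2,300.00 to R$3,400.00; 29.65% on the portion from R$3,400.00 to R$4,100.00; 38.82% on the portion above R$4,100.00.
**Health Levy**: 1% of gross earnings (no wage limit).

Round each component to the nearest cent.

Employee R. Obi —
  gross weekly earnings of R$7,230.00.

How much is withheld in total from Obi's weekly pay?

R$1,953.82

Canton Income Tax: taxable = R$7,230.00
  R$666.45 + 38.82% × (R$7,230.00 − R$4,100.00) = R$666.45 + 38.82% × R$3,130.00 = R$1,881.52
Health Levy: 1% × R$7,230.00 = R$72.30
Total: R$1,881.52 + R$72.30 = R$1,953.82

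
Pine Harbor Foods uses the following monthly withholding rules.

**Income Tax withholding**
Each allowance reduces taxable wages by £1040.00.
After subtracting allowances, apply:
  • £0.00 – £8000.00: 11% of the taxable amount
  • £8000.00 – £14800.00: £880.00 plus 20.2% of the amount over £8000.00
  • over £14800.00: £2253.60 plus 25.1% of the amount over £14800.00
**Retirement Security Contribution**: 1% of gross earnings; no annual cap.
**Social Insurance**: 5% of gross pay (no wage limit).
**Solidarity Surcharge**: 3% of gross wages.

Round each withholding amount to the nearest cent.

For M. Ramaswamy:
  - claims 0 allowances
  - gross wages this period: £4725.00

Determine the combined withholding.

£945.00

Income Tax: taxable = £4725.00
  11% × £4725.00 = £519.75
Retirement Security Contribution: 1% × £4725.00 = £47.25
Social Insurance: 5% × £4725.00 = £236.25
Solidarity Surcharge: 3% × £4725.00 = £141.75
Total: £519.75 + £47.25 + £236.25 + £141.75 = £945.00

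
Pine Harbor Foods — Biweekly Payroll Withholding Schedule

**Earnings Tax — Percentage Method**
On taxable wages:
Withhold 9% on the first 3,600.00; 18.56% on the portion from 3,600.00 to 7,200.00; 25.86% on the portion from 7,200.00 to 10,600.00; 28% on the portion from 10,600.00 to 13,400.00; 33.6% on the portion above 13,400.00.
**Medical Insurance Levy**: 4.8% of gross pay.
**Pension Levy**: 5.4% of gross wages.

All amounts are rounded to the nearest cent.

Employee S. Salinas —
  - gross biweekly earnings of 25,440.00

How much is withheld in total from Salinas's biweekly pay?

9,295.72

Earnings Tax: taxable = 25,440.00
  2,655.40 + 33.6% × (25,440.00 − 13,400.00) = 2,655.40 + 33.6% × 12,040.00 = 6,700.84
Medical Insurance Levy: 4.8% × 25,440.00 = 1,221.12
Pension Levy: 5.4% × 25,440.00 = 1,373.76
Total: 6,700.84 + 1,221.12 + 1,373.76 = 9,295.72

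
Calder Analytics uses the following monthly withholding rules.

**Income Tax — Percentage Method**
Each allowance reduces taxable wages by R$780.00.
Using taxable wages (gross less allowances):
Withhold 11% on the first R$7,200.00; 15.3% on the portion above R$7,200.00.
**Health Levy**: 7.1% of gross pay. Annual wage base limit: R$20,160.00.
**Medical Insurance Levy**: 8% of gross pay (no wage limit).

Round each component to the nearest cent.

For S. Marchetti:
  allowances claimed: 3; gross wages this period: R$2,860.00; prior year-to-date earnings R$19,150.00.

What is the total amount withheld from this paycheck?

Income Tax: taxable = R$2,860.00 − 3×R$780.00 = R$520.00
  11% × R$520.00 = R$57.20
Health Levy: cap R$20,160.00 − YTD R$19,150.00 = R$1,010.00 subject; 7.1% × R$1,010.00 = R$71.71
Medical Insurance Levy: 8% × R$2,860.00 = R$228.80
Total: R$57.20 + R$71.71 + R$228.80 = R$357.71

R$357.71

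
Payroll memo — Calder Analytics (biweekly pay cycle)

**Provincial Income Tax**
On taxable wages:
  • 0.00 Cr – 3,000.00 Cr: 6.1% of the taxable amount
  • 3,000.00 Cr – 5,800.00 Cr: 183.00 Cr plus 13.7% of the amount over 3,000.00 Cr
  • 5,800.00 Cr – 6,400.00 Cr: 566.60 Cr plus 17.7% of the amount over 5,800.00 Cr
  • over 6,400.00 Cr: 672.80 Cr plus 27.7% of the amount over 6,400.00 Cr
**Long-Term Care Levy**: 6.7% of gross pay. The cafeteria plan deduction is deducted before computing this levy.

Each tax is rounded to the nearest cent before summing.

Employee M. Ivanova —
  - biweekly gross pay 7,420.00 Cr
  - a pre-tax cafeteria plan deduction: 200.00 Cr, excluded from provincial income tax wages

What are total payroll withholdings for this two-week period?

1,383.68 Cr

Provincial Income Tax: taxable = 7,420.00 Cr − 200.00 Cr = 7,220.00 Cr
  672.80 Cr + 27.7% × (7,220.00 Cr − 6,400.00 Cr) = 672.80 Cr + 27.7% × 820.00 Cr = 899.94 Cr
Long-Term Care Levy: 6.7% × 7,220.00 Cr = 483.74 Cr
Total: 899.94 Cr + 483.74 Cr = 1,383.68 Cr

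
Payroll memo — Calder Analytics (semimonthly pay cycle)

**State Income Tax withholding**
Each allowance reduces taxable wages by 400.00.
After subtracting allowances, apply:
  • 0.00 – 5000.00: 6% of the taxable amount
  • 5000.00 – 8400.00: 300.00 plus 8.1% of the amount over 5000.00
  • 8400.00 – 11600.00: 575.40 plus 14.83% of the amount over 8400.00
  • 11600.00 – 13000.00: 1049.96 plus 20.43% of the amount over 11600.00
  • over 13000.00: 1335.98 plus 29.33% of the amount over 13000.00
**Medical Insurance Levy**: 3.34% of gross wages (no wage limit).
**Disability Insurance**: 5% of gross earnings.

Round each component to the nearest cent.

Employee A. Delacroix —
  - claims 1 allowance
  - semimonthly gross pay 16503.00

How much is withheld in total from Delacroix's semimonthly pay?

State Income Tax: taxable = 16503.00 − 1×400.00 = 16103.00
  1335.98 + 29.33% × (16103.00 − 13000.00) = 1335.98 + 29.33% × 3103.00 = 2246.09
Medical Insurance Levy: 3.34% × 16503.00 = 551.20
Disability Insurance: 5% × 16503.00 = 825.15
Total: 2246.09 + 551.20 + 825.15 = 3622.44

3622.44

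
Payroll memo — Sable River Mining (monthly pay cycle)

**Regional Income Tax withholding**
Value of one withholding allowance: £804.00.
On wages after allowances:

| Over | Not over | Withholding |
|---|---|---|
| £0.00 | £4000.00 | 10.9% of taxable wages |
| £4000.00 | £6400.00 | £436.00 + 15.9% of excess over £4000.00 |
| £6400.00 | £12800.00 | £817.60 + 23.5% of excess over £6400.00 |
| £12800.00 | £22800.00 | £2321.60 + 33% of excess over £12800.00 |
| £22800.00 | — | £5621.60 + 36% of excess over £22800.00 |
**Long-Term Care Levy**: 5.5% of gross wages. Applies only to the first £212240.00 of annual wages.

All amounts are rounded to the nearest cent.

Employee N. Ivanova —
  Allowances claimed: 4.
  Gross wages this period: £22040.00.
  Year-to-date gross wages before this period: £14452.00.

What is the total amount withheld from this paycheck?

Regional Income Tax: taxable = £22040.00 − 4×£804.00 = £18824.00
  £2321.60 + 33% × (£18824.00 − £12800.00) = £2321.60 + 33% × £6024.00 = £4309.52
Long-Term Care Levy: 5.5% × £22040.00 = £1212.20
Total: £4309.52 + £1212.20 = £5521.72

£5521.72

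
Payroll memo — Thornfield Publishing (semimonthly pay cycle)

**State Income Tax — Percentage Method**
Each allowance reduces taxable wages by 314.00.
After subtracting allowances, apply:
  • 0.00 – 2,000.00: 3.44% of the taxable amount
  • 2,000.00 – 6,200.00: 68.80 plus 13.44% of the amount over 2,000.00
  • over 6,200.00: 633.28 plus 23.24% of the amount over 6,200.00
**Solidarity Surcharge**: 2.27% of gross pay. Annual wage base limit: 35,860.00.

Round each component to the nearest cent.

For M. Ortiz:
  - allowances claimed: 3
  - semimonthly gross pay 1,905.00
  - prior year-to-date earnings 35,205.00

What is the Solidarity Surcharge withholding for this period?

14.87

Solidarity Surcharge: cap 35,860.00 − YTD 35,205.00 = 655.00 subject; 2.27% × 655.00 = 14.87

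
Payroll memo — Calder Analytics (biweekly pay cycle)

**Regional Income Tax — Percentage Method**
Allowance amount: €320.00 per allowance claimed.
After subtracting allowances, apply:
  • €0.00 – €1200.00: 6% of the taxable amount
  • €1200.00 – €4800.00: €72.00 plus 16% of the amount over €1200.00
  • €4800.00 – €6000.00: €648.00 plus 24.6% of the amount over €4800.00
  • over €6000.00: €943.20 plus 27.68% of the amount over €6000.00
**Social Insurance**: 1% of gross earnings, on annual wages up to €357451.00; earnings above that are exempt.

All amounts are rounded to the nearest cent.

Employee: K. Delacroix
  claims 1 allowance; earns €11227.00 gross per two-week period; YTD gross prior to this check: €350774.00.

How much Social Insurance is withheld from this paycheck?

€66.77

Social Insurance: cap €357451.00 − YTD €350774.00 = €6677.00 subject; 1% × €6677.00 = €66.77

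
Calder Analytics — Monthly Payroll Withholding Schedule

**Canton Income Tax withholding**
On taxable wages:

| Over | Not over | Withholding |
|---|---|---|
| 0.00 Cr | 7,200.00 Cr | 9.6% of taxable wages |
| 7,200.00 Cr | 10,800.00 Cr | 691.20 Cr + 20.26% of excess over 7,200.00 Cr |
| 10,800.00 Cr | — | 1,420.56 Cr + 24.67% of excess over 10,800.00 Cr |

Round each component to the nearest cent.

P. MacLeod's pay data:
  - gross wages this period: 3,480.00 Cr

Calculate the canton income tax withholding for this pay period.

334.08 Cr

Canton Income Tax: taxable = 3,480.00 Cr
  9.6% × 3,480.00 Cr = 334.08 Cr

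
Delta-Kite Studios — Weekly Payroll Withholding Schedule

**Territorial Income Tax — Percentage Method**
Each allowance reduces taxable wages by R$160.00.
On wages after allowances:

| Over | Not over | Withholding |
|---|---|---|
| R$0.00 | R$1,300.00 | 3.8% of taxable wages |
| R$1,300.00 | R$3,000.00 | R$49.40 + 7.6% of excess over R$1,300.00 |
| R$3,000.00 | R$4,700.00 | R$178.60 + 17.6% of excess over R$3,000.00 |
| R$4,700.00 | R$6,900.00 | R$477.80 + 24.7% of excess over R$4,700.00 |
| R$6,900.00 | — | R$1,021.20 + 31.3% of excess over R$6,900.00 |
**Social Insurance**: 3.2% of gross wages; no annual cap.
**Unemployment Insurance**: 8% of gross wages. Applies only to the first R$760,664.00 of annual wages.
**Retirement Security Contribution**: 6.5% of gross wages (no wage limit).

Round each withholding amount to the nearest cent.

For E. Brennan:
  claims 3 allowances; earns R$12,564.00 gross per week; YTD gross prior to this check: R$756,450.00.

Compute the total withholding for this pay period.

Territorial Income Tax: taxable = R$12,564.00 − 3×R$160.00 = R$12,084.00
  R$1,021.20 + 31.3% × (R$12,084.00 − R$6,900.00) = R$1,021.20 + 31.3% × R$5,184.00 = R$2,643.79
Social Insurance: 3.2% × R$12,564.00 = R$402.05
Unemployment Insurance: cap R$760,664.00 − YTD R$756,450.00 = R$4,214.00 subject; 8% × R$4,214.00 = R$337.12
Retirement Security Contribution: 6.5% × R$12,564.00 = R$816.66
Total: R$2,643.79 + R$402.05 + R$337.12 + R$816.66 = R$4,199.62

R$4,199.62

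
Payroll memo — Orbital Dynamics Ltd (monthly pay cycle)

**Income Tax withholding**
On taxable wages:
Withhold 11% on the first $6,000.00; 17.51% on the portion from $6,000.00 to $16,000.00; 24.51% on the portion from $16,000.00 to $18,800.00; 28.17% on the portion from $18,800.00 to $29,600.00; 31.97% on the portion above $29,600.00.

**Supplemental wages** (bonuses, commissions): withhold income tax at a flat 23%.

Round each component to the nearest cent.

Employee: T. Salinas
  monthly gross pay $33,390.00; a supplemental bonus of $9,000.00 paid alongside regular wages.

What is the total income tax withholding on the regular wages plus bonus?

Income Tax: taxable = $33,390.00
  $6,139.64 + 31.97% × ($33,390.00 − $29,600.00) = $6,139.64 + 31.97% × $3,790.00 = $7,351.30
Supplemental (23% flat on bonus): 23% × $9,000.00 = $2,070.00
Total income tax: $7,351.30 + $2,070.00 = $9,421.30

$9,421.30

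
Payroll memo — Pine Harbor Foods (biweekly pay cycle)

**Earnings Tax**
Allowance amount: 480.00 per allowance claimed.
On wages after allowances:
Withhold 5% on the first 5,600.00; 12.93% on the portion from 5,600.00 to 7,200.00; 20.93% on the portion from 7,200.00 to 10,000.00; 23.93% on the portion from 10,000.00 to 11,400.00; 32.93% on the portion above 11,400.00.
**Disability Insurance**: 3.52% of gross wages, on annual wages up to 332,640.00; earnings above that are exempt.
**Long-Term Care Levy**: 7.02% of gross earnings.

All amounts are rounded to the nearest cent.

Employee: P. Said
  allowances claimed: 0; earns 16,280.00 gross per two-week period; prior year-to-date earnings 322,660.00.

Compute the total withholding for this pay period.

4,509.08

Earnings Tax: taxable = 16,280.00
  1,407.94 + 32.93% × (16,280.00 − 11,400.00) = 1,407.94 + 32.93% × 4,880.00 = 3,014.92
Disability Insurance: cap 332,640.00 − YTD 322,660.00 = 9,980.00 subject; 3.52% × 9,980.00 = 351.30
Long-Term Care Levy: 7.02% × 16,280.00 = 1,142.86
Total: 3,014.92 + 351.30 + 1,142.86 = 4,509.08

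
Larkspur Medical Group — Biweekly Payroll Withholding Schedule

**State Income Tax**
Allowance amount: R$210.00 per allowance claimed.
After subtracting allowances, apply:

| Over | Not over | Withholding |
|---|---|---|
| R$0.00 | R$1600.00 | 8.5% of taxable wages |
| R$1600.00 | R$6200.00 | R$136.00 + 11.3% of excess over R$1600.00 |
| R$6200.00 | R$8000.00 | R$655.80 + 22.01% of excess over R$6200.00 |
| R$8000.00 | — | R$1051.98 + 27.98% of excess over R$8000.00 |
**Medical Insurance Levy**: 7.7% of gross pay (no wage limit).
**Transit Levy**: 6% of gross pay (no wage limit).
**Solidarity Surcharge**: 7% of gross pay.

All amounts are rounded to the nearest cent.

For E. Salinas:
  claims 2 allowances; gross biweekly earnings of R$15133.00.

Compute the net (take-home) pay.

R$9070.19

State Income Tax: taxable = R$15133.00 − 2×R$210.00 = R$14713.00
  R$1051.98 + 27.98% × (R$14713.00 − R$8000.00) = R$1051.98 + 27.98% × R$6713.00 = R$2930.28
Medical Insurance Levy: 7.7% × R$15133.00 = R$1165.24
Transit Levy: 6% × R$15133.00 = R$907.98
Solidarity Surcharge: 7% × R$15133.00 = R$1059.31
Total withheld: R$2930.28 + R$1165.24 + R$907.98 + R$1059.31 = R$6062.81
Net pay: R$15133.00 − R$6062.81 = R$9070.19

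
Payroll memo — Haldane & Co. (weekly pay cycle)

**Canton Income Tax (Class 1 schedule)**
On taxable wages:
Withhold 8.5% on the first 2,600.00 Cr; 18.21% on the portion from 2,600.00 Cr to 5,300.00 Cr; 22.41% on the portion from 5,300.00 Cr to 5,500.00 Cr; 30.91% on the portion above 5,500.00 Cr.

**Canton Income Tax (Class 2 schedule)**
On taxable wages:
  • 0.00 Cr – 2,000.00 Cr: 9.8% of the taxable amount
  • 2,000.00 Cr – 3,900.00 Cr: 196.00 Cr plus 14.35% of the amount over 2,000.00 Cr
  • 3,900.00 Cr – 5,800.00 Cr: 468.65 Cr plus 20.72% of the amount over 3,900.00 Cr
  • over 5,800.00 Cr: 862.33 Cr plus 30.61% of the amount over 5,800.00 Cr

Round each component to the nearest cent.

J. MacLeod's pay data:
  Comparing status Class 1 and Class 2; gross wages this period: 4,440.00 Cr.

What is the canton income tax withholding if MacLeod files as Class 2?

580.54 Cr

Canton Income Tax (Class 2): taxable = 4,440.00 Cr
  468.65 Cr + 20.72% × (4,440.00 Cr − 3,900.00 Cr) = 468.65 Cr + 20.72% × 540.00 Cr = 580.54 Cr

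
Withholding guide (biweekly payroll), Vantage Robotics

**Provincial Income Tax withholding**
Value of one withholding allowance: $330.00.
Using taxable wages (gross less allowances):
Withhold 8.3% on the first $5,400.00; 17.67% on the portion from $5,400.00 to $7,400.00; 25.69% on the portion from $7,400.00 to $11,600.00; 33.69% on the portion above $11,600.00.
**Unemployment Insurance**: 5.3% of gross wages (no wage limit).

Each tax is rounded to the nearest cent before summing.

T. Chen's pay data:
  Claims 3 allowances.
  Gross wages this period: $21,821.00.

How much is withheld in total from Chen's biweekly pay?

$6,147.01

Provincial Income Tax: taxable = $21,821.00 − 3×$330.00 = $20,831.00
  $1,880.58 + 33.69% × ($20,831.00 − $11,600.00) = $1,880.58 + 33.69% × $9,231.00 = $4,990.50
Unemployment Insurance: 5.3% × $21,821.00 = $1,156.51
Total: $4,990.50 + $1,156.51 = $6,147.01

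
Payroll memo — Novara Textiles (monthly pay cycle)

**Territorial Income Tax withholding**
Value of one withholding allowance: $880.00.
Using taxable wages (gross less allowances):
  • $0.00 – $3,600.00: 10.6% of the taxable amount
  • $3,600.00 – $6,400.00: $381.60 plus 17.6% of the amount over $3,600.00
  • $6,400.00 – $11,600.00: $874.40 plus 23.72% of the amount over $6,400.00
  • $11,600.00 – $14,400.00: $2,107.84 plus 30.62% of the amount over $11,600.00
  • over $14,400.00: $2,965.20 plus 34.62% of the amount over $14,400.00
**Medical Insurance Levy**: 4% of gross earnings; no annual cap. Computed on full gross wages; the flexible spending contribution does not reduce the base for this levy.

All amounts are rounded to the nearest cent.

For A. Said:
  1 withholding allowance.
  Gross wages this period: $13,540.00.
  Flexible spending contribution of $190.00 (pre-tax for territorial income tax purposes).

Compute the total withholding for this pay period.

Territorial Income Tax: taxable = $13,540.00 − $190.00 − 1×$880.00 = $12,470.00
  $2,107.84 + 30.62% × ($12,470.00 − $11,600.00) = $2,107.84 + 30.62% × $870.00 = $2,374.23
Medical Insurance Levy: 4% × $13,540.00 = $541.60
Total: $2,374.23 + $541.60 = $2,915.83

$2,915.83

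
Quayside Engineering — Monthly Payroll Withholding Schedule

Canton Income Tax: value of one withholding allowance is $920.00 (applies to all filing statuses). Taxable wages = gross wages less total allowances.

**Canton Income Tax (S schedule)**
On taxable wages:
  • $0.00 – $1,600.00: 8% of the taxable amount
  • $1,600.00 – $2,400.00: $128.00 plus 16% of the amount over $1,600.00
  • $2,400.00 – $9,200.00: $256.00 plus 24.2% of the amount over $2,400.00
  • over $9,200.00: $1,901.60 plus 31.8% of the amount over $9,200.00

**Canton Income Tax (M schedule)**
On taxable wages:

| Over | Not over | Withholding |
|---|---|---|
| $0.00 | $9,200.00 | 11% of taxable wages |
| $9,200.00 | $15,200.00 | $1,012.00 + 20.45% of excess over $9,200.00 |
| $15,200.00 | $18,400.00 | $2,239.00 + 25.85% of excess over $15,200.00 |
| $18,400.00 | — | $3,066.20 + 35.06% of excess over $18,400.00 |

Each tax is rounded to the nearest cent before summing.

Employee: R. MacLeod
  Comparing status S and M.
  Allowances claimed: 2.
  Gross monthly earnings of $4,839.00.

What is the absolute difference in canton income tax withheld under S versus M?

$71.07

Canton Income Tax (S): taxable = $4,839.00 − 2×$920.00 = $2,999.00
  $256.00 + 24.2% × ($2,999.00 − $2,400.00) = $256.00 + 24.2% × $599.00 = $400.96
Canton Income Tax (M): taxable = $4,839.00 − 2×$920.00 = $2,999.00
  11% × $2,999.00 = $329.89
Difference: |$400.96 − $329.89| = $71.07 (higher under S)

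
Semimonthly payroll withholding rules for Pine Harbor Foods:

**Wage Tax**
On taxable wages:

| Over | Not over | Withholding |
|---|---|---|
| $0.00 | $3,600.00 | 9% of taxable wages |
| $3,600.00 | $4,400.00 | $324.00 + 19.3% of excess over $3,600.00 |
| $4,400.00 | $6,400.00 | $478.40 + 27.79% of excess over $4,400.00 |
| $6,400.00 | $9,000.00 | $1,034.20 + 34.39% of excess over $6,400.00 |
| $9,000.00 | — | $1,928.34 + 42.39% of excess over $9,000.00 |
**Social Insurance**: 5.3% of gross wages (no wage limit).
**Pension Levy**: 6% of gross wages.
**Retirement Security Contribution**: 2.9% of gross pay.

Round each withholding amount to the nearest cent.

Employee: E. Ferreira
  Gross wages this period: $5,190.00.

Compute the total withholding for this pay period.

$1,434.92

Wage Tax: taxable = $5,190.00
  $478.40 + 27.79% × ($5,190.00 − $4,400.00) = $478.40 + 27.79% × $790.00 = $697.94
Social Insurance: 5.3% × $5,190.00 = $275.07
Pension Levy: 6% × $5,190.00 = $311.40
Retirement Security Contribution: 2.9% × $5,190.00 = $150.51
Total: $697.94 + $275.07 + $311.40 + $150.51 = $1,434.92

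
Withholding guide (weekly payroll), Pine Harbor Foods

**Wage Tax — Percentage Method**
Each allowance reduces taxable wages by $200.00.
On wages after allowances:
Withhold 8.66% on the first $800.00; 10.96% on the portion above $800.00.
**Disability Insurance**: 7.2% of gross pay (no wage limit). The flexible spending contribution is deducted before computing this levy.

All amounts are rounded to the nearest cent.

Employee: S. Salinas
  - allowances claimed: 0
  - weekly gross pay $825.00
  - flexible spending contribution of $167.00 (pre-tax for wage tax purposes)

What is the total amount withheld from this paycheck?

Wage Tax: taxable = $825.00 − $167.00 = $658.00
  8.66% × $658.00 = $56.98
Disability Insurance: 7.2% × $658.00 = $47.38
Total: $56.98 + $47.38 = $104.36

$104.36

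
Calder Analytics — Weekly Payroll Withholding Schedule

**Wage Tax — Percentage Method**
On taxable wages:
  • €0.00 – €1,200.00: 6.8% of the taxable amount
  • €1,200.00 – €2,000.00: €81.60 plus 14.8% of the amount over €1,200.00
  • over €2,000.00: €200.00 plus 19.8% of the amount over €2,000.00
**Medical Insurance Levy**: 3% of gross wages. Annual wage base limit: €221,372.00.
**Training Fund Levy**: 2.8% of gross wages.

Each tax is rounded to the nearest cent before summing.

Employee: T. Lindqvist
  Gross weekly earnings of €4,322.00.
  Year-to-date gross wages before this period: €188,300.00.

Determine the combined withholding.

€910.44

Wage Tax: taxable = €4,322.00
  €200.00 + 19.8% × (€4,322.00 − €2,000.00) = €200.00 + 19.8% × €2,322.00 = €659.76
Medical Insurance Levy: 3% × €4,322.00 = €129.66
Training Fund Levy: 2.8% × €4,322.00 = €121.02
Total: €659.76 + €129.66 + €121.02 = €910.44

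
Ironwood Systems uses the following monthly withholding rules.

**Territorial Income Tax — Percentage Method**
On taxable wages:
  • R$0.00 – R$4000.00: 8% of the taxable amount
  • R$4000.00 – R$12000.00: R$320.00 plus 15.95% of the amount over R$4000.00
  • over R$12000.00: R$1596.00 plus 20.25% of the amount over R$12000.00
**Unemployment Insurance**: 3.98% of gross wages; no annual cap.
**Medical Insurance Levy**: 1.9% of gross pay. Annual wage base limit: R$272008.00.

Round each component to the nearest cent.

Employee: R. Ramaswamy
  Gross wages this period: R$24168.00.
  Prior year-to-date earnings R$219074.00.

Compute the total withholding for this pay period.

Territorial Income Tax: taxable = R$24168.00
  R$1596.00 + 20.25% × (R$24168.00 − R$12000.00) = R$1596.00 + 20.25% × R$12168.00 = R$4060.02
Unemployment Insurance: 3.98% × R$24168.00 = R$961.89
Medical Insurance Levy: 1.9% × R$24168.00 = R$459.19
Total: R$4060.02 + R$961.89 + R$459.19 = R$5481.10

R$5481.10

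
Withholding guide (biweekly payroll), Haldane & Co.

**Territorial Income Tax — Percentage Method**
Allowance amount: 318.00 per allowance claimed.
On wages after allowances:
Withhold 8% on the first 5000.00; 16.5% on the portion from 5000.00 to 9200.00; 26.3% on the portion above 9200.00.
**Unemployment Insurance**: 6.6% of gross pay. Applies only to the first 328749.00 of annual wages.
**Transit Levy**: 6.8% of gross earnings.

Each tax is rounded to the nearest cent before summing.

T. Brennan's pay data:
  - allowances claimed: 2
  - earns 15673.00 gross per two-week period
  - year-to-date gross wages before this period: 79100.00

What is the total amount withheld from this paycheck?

Territorial Income Tax: taxable = 15673.00 − 2×318.00 = 15037.00
  1093.00 + 26.3% × (15037.00 − 9200.00) = 1093.00 + 26.3% × 5837.00 = 2628.13
Unemployment Insurance: 6.6% × 15673.00 = 1034.42
Transit Levy: 6.8% × 15673.00 = 1065.76
Total: 2628.13 + 1034.42 + 1065.76 = 4728.31

4728.31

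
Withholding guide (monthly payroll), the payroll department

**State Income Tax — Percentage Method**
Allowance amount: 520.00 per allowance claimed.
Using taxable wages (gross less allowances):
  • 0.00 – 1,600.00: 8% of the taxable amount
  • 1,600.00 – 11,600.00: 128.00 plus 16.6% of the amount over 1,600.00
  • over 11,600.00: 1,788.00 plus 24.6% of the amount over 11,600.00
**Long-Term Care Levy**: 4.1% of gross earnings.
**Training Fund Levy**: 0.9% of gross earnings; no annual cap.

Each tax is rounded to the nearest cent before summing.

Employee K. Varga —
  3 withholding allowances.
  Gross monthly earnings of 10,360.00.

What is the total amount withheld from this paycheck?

1,841.20

State Income Tax: taxable = 10,360.00 − 3×520.00 = 8,800.00
  128.00 + 16.6% × (8,800.00 − 1,600.00) = 128.00 + 16.6% × 7,200.00 = 1,323.20
Long-Term Care Levy: 4.1% × 10,360.00 = 424.76
Training Fund Levy: 0.9% × 10,360.00 = 93.24
Total: 1,323.20 + 424.76 + 93.24 = 1,841.20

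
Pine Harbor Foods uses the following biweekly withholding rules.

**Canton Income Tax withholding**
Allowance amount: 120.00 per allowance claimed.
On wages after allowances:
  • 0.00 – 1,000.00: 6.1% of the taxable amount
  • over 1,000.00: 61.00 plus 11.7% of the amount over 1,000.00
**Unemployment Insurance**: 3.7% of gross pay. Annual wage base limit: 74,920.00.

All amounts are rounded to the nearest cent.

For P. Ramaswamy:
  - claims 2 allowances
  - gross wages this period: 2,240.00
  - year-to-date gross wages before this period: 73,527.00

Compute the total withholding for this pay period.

Canton Income Tax: taxable = 2,240.00 − 2×120.00 = 2,000.00
  61.00 + 11.7% × (2,000.00 − 1,000.00) = 61.00 + 11.7% × 1,000.00 = 178.00
Unemployment Insurance: cap 74,920.00 − YTD 73,527.00 = 1,393.00 subject; 3.7% × 1,393.00 = 51.54
Total: 178.00 + 51.54 = 229.54

229.54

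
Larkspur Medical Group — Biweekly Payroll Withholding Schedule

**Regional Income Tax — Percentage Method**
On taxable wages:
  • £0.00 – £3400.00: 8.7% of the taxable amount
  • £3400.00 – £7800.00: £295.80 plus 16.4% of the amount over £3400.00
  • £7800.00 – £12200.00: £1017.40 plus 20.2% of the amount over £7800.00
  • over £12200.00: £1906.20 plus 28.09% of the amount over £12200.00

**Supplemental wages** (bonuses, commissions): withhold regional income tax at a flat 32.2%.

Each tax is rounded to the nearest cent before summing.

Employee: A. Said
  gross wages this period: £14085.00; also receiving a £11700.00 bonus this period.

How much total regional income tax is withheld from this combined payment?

£6203.10

Regional Income Tax: taxable = £14085.00
  £1906.20 + 28.09% × (£14085.00 − £12200.00) = £1906.20 + 28.09% × £1885.00 = £2435.70
Supplemental (32.2% flat on bonus): 32.2% × £11700.00 = £3767.40
Total regional income tax: £2435.70 + £3767.40 = £6203.10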